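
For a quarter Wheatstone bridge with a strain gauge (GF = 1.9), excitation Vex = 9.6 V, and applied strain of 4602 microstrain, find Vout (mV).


Quarter bridge output: Vout = (GF * epsilon * Vex) / 4.
Vout = (1.9 * 4602e-6 * 9.6) / 4
Vout = 0.08394048 / 4 V
Vout = 0.02098512 V = 20.9851 mV

20.9851 mV


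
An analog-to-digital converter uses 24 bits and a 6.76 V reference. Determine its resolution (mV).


The resolution (LSB) of an ADC is Vref / 2^n.
LSB = 6.76 / 2^24
LSB = 6.76 / 16777216
LSB = 4e-07 V = 0.00040293 mV

0.00040293 mV


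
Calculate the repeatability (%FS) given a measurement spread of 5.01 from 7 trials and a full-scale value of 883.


Repeatability = (spread / full scale) * 100%.
R = (5.01 / 883) * 100
R = 0.567 %FS

0.567 %FS


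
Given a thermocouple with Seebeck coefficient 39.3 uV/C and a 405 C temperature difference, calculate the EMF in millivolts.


The thermocouple output V = sensitivity * dT.
V = 39.3 uV/C * 405 C
V = 15916.5 uV
V = 15.916 mV

15.916 mV


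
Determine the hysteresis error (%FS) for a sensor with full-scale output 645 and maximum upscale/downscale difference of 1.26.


Hysteresis = (max difference / full scale) * 100%.
H = (1.26 / 645) * 100
H = 0.195 %FS

0.195 %FS


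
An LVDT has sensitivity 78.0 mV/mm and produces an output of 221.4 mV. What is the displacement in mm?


Displacement = Vout / sensitivity.
d = 221.4 / 78.0
d = 2.838 mm

2.838 mm


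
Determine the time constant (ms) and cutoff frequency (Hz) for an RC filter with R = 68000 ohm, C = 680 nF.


Time constant: tau = R * C.
tau = 68000 * 6.80e-07 = 0.04624 s
tau = 46.24 ms
Cutoff frequency: fc = 1 / (2*pi*R*C).
fc = 1 / (2*pi*0.04624) = 3.44 Hz

tau = 46.24 ms, fc = 3.44 Hz


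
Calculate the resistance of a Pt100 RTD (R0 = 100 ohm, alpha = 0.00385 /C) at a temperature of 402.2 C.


The RTD equation: Rt = R0 * (1 + alpha * T).
Rt = 100 * (1 + 0.00385 * 402.2)
Rt = 100 * (1 + 1.54847)
Rt = 100 * 2.54847
Rt = 254.847 ohm

254.847 ohm


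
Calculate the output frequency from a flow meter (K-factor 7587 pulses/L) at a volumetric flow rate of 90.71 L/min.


Frequency = K * Q / 60 (converting L/min to L/s).
f = 7587 * 90.71 / 60
f = 688216.77 / 60
f = 11470.28 Hz

11470.28 Hz


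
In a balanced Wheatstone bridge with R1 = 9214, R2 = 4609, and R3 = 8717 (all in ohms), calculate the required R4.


At balance: R1*R4 = R2*R3, so R4 = R2*R3/R1.
R4 = 4609 * 8717 / 9214
R4 = 40176653 / 9214
R4 = 4360.39 ohm

4360.39 ohm


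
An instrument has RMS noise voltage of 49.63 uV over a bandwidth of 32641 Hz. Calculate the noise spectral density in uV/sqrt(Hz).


Noise spectral density = Vrms / sqrt(BW).
NSD = 49.63 / sqrt(32641)
NSD = 49.63 / 180.6682
NSD = 0.2747 uV/sqrt(Hz)

0.2747 uV/sqrt(Hz)


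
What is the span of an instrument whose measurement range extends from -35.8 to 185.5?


Span = upper range - lower range.
Span = 185.5 - (-35.8)
Span = 221.3

221.3


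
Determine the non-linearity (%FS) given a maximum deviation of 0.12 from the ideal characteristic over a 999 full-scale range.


Linearity error = (max deviation / full scale) * 100%.
Linearity = (0.12 / 999) * 100
Linearity = 0.012 %FS

0.012 %FS


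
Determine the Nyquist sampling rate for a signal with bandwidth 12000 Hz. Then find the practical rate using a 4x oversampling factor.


By Nyquist theorem, fs_min = 2 * fmax.
fs_min = 2 * 12000 = 24000 Hz
Practical rate = 4 * fs_min = 4 * 24000 = 96000 Hz

fs_min = 24000 Hz, fs_practical = 96000 Hz


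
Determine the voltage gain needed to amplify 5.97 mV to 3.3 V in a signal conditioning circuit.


Gain = Vout / Vin (converting to same units).
G = 3.3 V / 5.97 mV
G = 3300.0 mV / 5.97 mV
G = 552.76

552.76


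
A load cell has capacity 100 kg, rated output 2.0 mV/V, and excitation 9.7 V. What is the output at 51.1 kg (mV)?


Vout = rated_output * Vex * (load / capacity).
Vout = 2.0 * 9.7 * (51.1 / 100)
Vout = 2.0 * 9.7 * 0.511
Vout = 9.913 mV

9.913 mV


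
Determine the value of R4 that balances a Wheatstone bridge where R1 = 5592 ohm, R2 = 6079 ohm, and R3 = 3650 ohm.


At balance: R1*R4 = R2*R3, so R4 = R2*R3/R1.
R4 = 6079 * 3650 / 5592
R4 = 22188350 / 5592
R4 = 3967.87 ohm

3967.87 ohm


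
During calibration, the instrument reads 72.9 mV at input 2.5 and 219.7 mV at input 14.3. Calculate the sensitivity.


Sensitivity = (y2 - y1) / (x2 - x1).
S = (219.7 - 72.9) / (14.3 - 2.5)
S = 146.8 / 11.8
S = 12.4407 mV/unit

12.4407 mV/unit


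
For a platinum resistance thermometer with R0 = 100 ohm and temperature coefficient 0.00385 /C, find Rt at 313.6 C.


The RTD equation: Rt = R0 * (1 + alpha * T).
Rt = 100 * (1 + 0.00385 * 313.6)
Rt = 100 * (1 + 1.20736)
Rt = 100 * 2.20736
Rt = 220.736 ohm

220.736 ohm


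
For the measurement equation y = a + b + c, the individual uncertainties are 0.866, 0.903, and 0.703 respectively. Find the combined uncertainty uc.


For a sum of independent quantities, uc = sqrt(u1^2 + u2^2 + u3^2).
uc = sqrt(0.866^2 + 0.903^2 + 0.703^2)
uc = sqrt(0.749956 + 0.815409 + 0.494209)
uc = 1.4351

1.4351


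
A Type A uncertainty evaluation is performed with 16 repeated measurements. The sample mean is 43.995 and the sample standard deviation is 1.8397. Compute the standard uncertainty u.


The standard uncertainty for Type A evaluation is u = s / sqrt(n).
u = 1.8397 / sqrt(16)
u = 1.8397 / 4.0
u = 0.4599

0.4599


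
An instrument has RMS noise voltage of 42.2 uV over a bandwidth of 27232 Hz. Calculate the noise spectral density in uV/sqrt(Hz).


Noise spectral density = Vrms / sqrt(BW).
NSD = 42.2 / sqrt(27232)
NSD = 42.2 / 165.0212
NSD = 0.2557 uV/sqrt(Hz)

0.2557 uV/sqrt(Hz)


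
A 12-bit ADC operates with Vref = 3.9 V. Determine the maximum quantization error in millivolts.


The maximum quantization error is +/- LSB/2.
LSB = Vref / 2^n = 3.9 / 4096 = 0.00095215 V
Max error = LSB / 2 = 0.00095215 / 2 = 0.00047607 V
Max error = 0.4761 mV

0.4761 mV


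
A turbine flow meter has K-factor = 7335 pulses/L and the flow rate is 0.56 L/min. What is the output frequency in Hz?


Frequency = K * Q / 60 (converting L/min to L/s).
f = 7335 * 0.56 / 60
f = 4107.6 / 60
f = 68.46 Hz

68.46 Hz


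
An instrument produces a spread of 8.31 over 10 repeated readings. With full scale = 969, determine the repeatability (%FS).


Repeatability = (spread / full scale) * 100%.
R = (8.31 / 969) * 100
R = 0.858 %FS

0.858 %FS


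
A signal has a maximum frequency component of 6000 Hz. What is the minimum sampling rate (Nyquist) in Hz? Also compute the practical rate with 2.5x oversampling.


By Nyquist theorem, fs_min = 2 * fmax.
fs_min = 2 * 6000 = 12000 Hz
Practical rate = 2.5 * fs_min = 2.5 * 12000 = 30000 Hz

fs_min = 12000 Hz, fs_practical = 30000 Hz


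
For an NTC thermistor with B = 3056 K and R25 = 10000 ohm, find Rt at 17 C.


NTC thermistor equation: Rt = R25 * exp(B * (1/T - 1/T25)).
T in Kelvin: 290.15 K, T25 = 298.15 K
1/T - 1/T25 = 1/290.15 - 1/298.15 = 9.248e-05
B * (1/T - 1/T25) = 3056 * 9.248e-05 = 0.2826
Rt = 10000 * exp(0.2826) = 13265.9 ohm

13265.9 ohm


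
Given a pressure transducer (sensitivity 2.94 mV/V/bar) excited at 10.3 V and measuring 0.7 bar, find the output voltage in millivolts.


Output = sensitivity * Vex * P.
Vout = 2.94 * 10.3 * 0.7
Vout = 30.282 * 0.7
Vout = 21.2 mV

21.2 mV


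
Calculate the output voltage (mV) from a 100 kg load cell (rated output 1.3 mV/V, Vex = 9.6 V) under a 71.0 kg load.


Vout = rated_output * Vex * (load / capacity).
Vout = 1.3 * 9.6 * (71.0 / 100)
Vout = 1.3 * 9.6 * 0.71
Vout = 8.861 mV

8.861 mV


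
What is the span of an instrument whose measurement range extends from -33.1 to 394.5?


Span = upper range - lower range.
Span = 394.5 - (-33.1)
Span = 427.6

427.6


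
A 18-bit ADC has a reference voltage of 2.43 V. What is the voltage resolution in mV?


The resolution (LSB) of an ADC is Vref / 2^n.
LSB = 2.43 / 2^18
LSB = 2.43 / 262144
LSB = 9.27e-06 V = 0.00926971 mV

0.00926971 mV


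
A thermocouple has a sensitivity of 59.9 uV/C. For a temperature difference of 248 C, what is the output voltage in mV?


The thermocouple output V = sensitivity * dT.
V = 59.9 uV/C * 248 C
V = 14855.2 uV
V = 14.855 mV

14.855 mV


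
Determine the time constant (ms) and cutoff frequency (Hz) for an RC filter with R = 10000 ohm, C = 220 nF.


Time constant: tau = R * C.
tau = 10000 * 2.20e-07 = 0.0022 s
tau = 2.2 ms
Cutoff frequency: fc = 1 / (2*pi*R*C).
fc = 1 / (2*pi*0.0022) = 72.34 Hz

tau = 2.2 ms, fc = 72.34 Hz


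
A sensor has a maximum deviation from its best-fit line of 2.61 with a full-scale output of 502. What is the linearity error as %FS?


Linearity error = (max deviation / full scale) * 100%.
Linearity = (2.61 / 502) * 100
Linearity = 0.52 %FS

0.52 %FS


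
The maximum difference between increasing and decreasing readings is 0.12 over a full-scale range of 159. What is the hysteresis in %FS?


Hysteresis = (max difference / full scale) * 100%.
H = (0.12 / 159) * 100
H = 0.075 %FS

0.075 %FS


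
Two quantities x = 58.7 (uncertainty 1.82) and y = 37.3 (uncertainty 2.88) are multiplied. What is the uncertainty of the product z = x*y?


For a product z = x*y, the relative uncertainty is:
uz/z = sqrt((ux/x)^2 + (uy/y)^2)
Relative uncertainties: ux/x = 1.82/58.7 = 0.031005
uy/y = 2.88/37.3 = 0.077212
z = 58.7 * 37.3 = 2189.5
uz = 2189.5 * sqrt(0.031005^2 + 0.077212^2) = 182.177

182.177


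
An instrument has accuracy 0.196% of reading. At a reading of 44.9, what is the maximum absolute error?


Absolute error = (accuracy% / 100) * reading.
Error = (0.196 / 100) * 44.9
Error = 0.00196 * 44.9
Error = 0.088

0.088


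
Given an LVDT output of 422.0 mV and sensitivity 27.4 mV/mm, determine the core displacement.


Displacement = Vout / sensitivity.
d = 422.0 / 27.4
d = 15.401 mm

15.401 mm


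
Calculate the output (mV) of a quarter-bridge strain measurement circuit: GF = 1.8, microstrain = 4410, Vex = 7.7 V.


Quarter bridge output: Vout = (GF * epsilon * Vex) / 4.
Vout = (1.8 * 4410e-6 * 7.7) / 4
Vout = 0.0611226 / 4 V
Vout = 0.01528065 V = 15.2806 mV

15.2806 mV


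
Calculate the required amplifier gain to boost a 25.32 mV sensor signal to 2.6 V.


Gain = Vout / Vin (converting to same units).
G = 2.6 V / 25.32 mV
G = 2600.0 mV / 25.32 mV
G = 102.69

102.69


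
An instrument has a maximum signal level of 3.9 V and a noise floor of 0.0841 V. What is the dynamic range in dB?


Dynamic range = 20 * log10(Vmax / Vnoise).
DR = 20 * log10(3.9 / 0.0841)
DR = 20 * log10(46.37)
DR = 33.33 dB

33.33 dB


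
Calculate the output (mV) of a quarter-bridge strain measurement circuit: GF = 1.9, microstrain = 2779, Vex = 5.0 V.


Quarter bridge output: Vout = (GF * epsilon * Vex) / 4.
Vout = (1.9 * 2779e-6 * 5.0) / 4
Vout = 0.0264005 / 4 V
Vout = 0.00660012 V = 6.6001 mV

6.6001 mV


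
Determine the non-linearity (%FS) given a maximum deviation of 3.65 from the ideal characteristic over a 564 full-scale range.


Linearity error = (max deviation / full scale) * 100%.
Linearity = (3.65 / 564) * 100
Linearity = 0.647 %FS

0.647 %FS


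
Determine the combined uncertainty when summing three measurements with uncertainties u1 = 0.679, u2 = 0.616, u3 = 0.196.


For a sum of independent quantities, uc = sqrt(u1^2 + u2^2 + u3^2).
uc = sqrt(0.679^2 + 0.616^2 + 0.196^2)
uc = sqrt(0.461041 + 0.379456 + 0.038416)
uc = 0.9375

0.9375


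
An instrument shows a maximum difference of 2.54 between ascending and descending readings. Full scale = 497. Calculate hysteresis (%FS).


Hysteresis = (max difference / full scale) * 100%.
H = (2.54 / 497) * 100
H = 0.511 %FS

0.511 %FS


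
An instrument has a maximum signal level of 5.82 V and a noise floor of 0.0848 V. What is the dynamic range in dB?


Dynamic range = 20 * log10(Vmax / Vnoise).
DR = 20 * log10(5.82 / 0.0848)
DR = 20 * log10(68.63)
DR = 36.73 dB

36.73 dB


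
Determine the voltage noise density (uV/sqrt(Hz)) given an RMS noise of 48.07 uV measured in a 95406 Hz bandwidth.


Noise spectral density = Vrms / sqrt(BW).
NSD = 48.07 / sqrt(95406)
NSD = 48.07 / 308.8786
NSD = 0.1556 uV/sqrt(Hz)

0.1556 uV/sqrt(Hz)


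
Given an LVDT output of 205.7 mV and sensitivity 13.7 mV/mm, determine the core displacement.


Displacement = Vout / sensitivity.
d = 205.7 / 13.7
d = 15.015 mm

15.015 mm


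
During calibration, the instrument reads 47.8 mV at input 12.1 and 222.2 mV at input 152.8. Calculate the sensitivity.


Sensitivity = (y2 - y1) / (x2 - x1).
S = (222.2 - 47.8) / (152.8 - 12.1)
S = 174.4 / 140.7
S = 1.2395 mV/unit

1.2395 mV/unit


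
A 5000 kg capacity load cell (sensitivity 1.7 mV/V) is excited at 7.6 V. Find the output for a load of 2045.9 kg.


Vout = rated_output * Vex * (load / capacity).
Vout = 1.7 * 7.6 * (2045.9 / 5000)
Vout = 1.7 * 7.6 * 0.40918
Vout = 5.287 mV

5.287 mV


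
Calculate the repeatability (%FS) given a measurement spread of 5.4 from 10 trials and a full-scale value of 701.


Repeatability = (spread / full scale) * 100%.
R = (5.4 / 701) * 100
R = 0.77 %FS

0.77 %FS


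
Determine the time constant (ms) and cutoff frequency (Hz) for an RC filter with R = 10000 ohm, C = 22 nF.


Time constant: tau = R * C.
tau = 10000 * 2.20e-08 = 0.00022 s
tau = 0.22 ms
Cutoff frequency: fc = 1 / (2*pi*R*C).
fc = 1 / (2*pi*0.00022) = 723.43 Hz

tau = 0.22 ms, fc = 723.43 Hz


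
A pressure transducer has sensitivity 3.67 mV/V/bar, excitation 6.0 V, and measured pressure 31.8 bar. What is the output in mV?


Output = sensitivity * Vex * P.
Vout = 3.67 * 6.0 * 31.8
Vout = 22.02 * 31.8
Vout = 700.24 mV

700.24 mV


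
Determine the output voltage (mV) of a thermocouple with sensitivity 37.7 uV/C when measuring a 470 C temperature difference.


The thermocouple output V = sensitivity * dT.
V = 37.7 uV/C * 470 C
V = 17719.0 uV
V = 17.719 mV

17.719 mV


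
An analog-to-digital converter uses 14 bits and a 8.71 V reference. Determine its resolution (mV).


The resolution (LSB) of an ADC is Vref / 2^n.
LSB = 8.71 / 2^14
LSB = 8.71 / 16384
LSB = 0.00053162 V = 0.53161621 mV

0.53161621 mV


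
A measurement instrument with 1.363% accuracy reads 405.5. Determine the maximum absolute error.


Absolute error = (accuracy% / 100) * reading.
Error = (1.363 / 100) * 405.5
Error = 0.01363 * 405.5
Error = 5.527

5.527


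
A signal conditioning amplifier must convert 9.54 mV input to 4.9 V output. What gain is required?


Gain = Vout / Vin (converting to same units).
G = 4.9 V / 9.54 mV
G = 4900.0 mV / 9.54 mV
G = 513.63

513.63


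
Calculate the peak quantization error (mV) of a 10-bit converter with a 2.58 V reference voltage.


The maximum quantization error is +/- LSB/2.
LSB = Vref / 2^n = 2.58 / 1024 = 0.00251953 V
Max error = LSB / 2 = 0.00251953 / 2 = 0.00125977 V
Max error = 1.2598 mV

1.2598 mV


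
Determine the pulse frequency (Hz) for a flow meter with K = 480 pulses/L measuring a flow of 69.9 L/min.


Frequency = K * Q / 60 (converting L/min to L/s).
f = 480 * 69.9 / 60
f = 33552.0 / 60
f = 559.2 Hz

559.2 Hz


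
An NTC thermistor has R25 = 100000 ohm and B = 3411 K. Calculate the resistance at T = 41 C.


NTC thermistor equation: Rt = R25 * exp(B * (1/T - 1/T25)).
T in Kelvin: 314.15 K, T25 = 298.15 K
1/T - 1/T25 = 1/314.15 - 1/298.15 = -0.00017082
B * (1/T - 1/T25) = 3411 * -0.00017082 = -0.5827
Rt = 100000 * exp(-0.5827) = 55840.0 ohm

55840.0 ohm


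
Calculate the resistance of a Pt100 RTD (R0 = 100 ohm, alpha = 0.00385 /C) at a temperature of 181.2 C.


The RTD equation: Rt = R0 * (1 + alpha * T).
Rt = 100 * (1 + 0.00385 * 181.2)
Rt = 100 * (1 + 0.69762)
Rt = 100 * 1.69762
Rt = 169.762 ohm

169.762 ohm


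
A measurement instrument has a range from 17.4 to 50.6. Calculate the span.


Span = upper range - lower range.
Span = 50.6 - (17.4)
Span = 33.2

33.2


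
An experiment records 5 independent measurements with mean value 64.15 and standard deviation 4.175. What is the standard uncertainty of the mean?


The standard uncertainty for Type A evaluation is u = s / sqrt(n).
u = 4.175 / sqrt(5)
u = 4.175 / 2.2361
u = 1.8671

1.8671


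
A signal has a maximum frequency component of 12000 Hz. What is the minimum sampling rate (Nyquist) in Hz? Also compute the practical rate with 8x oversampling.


By Nyquist theorem, fs_min = 2 * fmax.
fs_min = 2 * 12000 = 24000 Hz
Practical rate = 8 * fs_min = 8 * 24000 = 192000 Hz

fs_min = 24000 Hz, fs_practical = 192000 Hz


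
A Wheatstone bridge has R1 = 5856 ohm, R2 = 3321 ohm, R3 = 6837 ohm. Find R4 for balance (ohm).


At balance: R1*R4 = R2*R3, so R4 = R2*R3/R1.
R4 = 3321 * 6837 / 5856
R4 = 22705677 / 5856
R4 = 3877.34 ohm

3877.34 ohm


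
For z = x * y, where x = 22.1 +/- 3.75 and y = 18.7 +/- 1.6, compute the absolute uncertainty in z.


For a product z = x*y, the relative uncertainty is:
uz/z = sqrt((ux/x)^2 + (uy/y)^2)
Relative uncertainties: ux/x = 3.75/22.1 = 0.169683
uy/y = 1.6/18.7 = 0.085561
z = 22.1 * 18.7 = 413.3
uz = 413.3 * sqrt(0.169683^2 + 0.085561^2) = 78.536

78.536


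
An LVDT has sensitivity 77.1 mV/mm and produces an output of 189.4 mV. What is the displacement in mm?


Displacement = Vout / sensitivity.
d = 189.4 / 77.1
d = 2.457 mm

2.457 mm


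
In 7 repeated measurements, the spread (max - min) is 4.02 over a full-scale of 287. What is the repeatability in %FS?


Repeatability = (spread / full scale) * 100%.
R = (4.02 / 287) * 100
R = 1.401 %FS

1.401 %FS


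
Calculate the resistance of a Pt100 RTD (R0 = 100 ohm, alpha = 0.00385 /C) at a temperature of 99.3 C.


The RTD equation: Rt = R0 * (1 + alpha * T).
Rt = 100 * (1 + 0.00385 * 99.3)
Rt = 100 * (1 + 0.382305)
Rt = 100 * 1.382305
Rt = 138.231 ohm

138.231 ohm


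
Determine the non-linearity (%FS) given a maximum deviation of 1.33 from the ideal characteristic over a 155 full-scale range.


Linearity error = (max deviation / full scale) * 100%.
Linearity = (1.33 / 155) * 100
Linearity = 0.858 %FS

0.858 %FS


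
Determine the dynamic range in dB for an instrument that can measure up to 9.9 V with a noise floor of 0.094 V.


Dynamic range = 20 * log10(Vmax / Vnoise).
DR = 20 * log10(9.9 / 0.094)
DR = 20 * log10(105.32)
DR = 40.45 dB

40.45 dB


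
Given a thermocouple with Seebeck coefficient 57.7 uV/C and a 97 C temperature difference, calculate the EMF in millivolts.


The thermocouple output V = sensitivity * dT.
V = 57.7 uV/C * 97 C
V = 5596.9 uV
V = 5.597 mV

5.597 mV


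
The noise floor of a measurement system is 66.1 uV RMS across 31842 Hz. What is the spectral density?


Noise spectral density = Vrms / sqrt(BW).
NSD = 66.1 / sqrt(31842)
NSD = 66.1 / 178.4433
NSD = 0.3704 uV/sqrt(Hz)

0.3704 uV/sqrt(Hz)


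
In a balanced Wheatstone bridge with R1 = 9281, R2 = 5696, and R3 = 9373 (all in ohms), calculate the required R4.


At balance: R1*R4 = R2*R3, so R4 = R2*R3/R1.
R4 = 5696 * 9373 / 9281
R4 = 53388608 / 9281
R4 = 5752.46 ohm

5752.46 ohm


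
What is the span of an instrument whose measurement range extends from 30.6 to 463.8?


Span = upper range - lower range.
Span = 463.8 - (30.6)
Span = 433.2

433.2


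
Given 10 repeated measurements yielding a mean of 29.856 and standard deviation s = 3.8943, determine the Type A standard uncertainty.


The standard uncertainty for Type A evaluation is u = s / sqrt(n).
u = 3.8943 / sqrt(10)
u = 3.8943 / 3.1623
u = 1.2315

1.2315


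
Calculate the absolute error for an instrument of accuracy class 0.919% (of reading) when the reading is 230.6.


Absolute error = (accuracy% / 100) * reading.
Error = (0.919 / 100) * 230.6
Error = 0.00919 * 230.6
Error = 2.1192

2.1192


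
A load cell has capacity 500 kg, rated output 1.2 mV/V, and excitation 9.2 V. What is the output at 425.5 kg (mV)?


Vout = rated_output * Vex * (load / capacity).
Vout = 1.2 * 9.2 * (425.5 / 500)
Vout = 1.2 * 9.2 * 0.851
Vout = 9.395 mV

9.395 mV


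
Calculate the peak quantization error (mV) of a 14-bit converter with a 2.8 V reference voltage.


The maximum quantization error is +/- LSB/2.
LSB = Vref / 2^n = 2.8 / 16384 = 0.0001709 V
Max error = LSB / 2 = 0.0001709 / 2 = 8.545e-05 V
Max error = 0.0854 mV

0.0854 mV


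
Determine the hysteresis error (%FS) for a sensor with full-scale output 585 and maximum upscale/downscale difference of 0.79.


Hysteresis = (max difference / full scale) * 100%.
H = (0.79 / 585) * 100
H = 0.135 %FS

0.135 %FS


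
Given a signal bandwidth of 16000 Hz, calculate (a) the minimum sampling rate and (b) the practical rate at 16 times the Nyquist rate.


By Nyquist theorem, fs_min = 2 * fmax.
fs_min = 2 * 16000 = 32000 Hz
Practical rate = 16 * fs_min = 16 * 32000 = 512000 Hz

fs_min = 32000 Hz, fs_practical = 512000 Hz


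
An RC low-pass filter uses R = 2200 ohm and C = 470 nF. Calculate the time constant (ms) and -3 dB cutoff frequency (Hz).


Time constant: tau = R * C.
tau = 2200 * 4.70e-07 = 0.001034 s
tau = 1.034 ms
Cutoff frequency: fc = 1 / (2*pi*R*C).
fc = 1 / (2*pi*0.001034) = 153.92 Hz

tau = 1.034 ms, fc = 153.92 Hz


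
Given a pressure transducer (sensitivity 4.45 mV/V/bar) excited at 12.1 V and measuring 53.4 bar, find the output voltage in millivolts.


Output = sensitivity * Vex * P.
Vout = 4.45 * 12.1 * 53.4
Vout = 53.845 * 53.4
Vout = 2875.32 mV

2875.32 mV


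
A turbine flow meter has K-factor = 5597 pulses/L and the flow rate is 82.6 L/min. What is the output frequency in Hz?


Frequency = K * Q / 60 (converting L/min to L/s).
f = 5597 * 82.6 / 60
f = 462312.2 / 60
f = 7705.2 Hz

7705.2 Hz


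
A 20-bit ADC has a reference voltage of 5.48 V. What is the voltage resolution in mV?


The resolution (LSB) of an ADC is Vref / 2^n.
LSB = 5.48 / 2^20
LSB = 5.48 / 1048576
LSB = 5.23e-06 V = 0.00522614 mV

0.00522614 mV


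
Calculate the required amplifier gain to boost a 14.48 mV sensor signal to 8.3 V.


Gain = Vout / Vin (converting to same units).
G = 8.3 V / 14.48 mV
G = 8300.0 mV / 14.48 mV
G = 573.2

573.2


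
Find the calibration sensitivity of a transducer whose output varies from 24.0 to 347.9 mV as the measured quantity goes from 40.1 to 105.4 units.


Sensitivity = (y2 - y1) / (x2 - x1).
S = (347.9 - 24.0) / (105.4 - 40.1)
S = 323.9 / 65.3
S = 4.9602 mV/unit

4.9602 mV/unit


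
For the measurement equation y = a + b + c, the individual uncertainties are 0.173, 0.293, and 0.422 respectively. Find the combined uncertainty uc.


For a sum of independent quantities, uc = sqrt(u1^2 + u2^2 + u3^2).
uc = sqrt(0.173^2 + 0.293^2 + 0.422^2)
uc = sqrt(0.029929 + 0.085849 + 0.178084)
uc = 0.5421

0.5421


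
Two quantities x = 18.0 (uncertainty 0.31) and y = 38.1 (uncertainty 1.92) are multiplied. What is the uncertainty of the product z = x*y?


For a product z = x*y, the relative uncertainty is:
uz/z = sqrt((ux/x)^2 + (uy/y)^2)
Relative uncertainties: ux/x = 0.31/18.0 = 0.017222
uy/y = 1.92/38.1 = 0.050394
z = 18.0 * 38.1 = 685.8
uz = 685.8 * sqrt(0.017222^2 + 0.050394^2) = 36.523

36.523


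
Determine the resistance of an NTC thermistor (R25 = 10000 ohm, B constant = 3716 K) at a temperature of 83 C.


NTC thermistor equation: Rt = R25 * exp(B * (1/T - 1/T25)).
T in Kelvin: 356.15 K, T25 = 298.15 K
1/T - 1/T25 = 1/356.15 - 1/298.15 = -0.00054621
B * (1/T - 1/T25) = 3716 * -0.00054621 = -2.0297
Rt = 10000 * exp(-2.0297) = 1313.7 ohm

1313.7 ohm


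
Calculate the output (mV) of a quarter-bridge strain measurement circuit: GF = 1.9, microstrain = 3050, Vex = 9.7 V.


Quarter bridge output: Vout = (GF * epsilon * Vex) / 4.
Vout = (1.9 * 3050e-6 * 9.7) / 4
Vout = 0.0562115 / 4 V
Vout = 0.01405287 V = 14.0529 mV

14.0529 mV


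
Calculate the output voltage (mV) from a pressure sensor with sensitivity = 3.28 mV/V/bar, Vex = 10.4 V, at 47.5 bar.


Output = sensitivity * Vex * P.
Vout = 3.28 * 10.4 * 47.5
Vout = 34.112 * 47.5
Vout = 1620.32 mV

1620.32 mV


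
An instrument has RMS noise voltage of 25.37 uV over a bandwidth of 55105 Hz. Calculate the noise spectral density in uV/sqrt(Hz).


Noise spectral density = Vrms / sqrt(BW).
NSD = 25.37 / sqrt(55105)
NSD = 25.37 / 234.7445
NSD = 0.1081 uV/sqrt(Hz)

0.1081 uV/sqrt(Hz)


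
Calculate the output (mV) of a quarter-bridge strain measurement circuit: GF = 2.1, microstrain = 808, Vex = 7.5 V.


Quarter bridge output: Vout = (GF * epsilon * Vex) / 4.
Vout = (2.1 * 808e-6 * 7.5) / 4
Vout = 0.012726 / 4 V
Vout = 0.0031815 V = 3.1815 mV

3.1815 mV


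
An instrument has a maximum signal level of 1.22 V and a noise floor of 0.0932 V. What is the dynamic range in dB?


Dynamic range = 20 * log10(Vmax / Vnoise).
DR = 20 * log10(1.22 / 0.0932)
DR = 20 * log10(13.09)
DR = 22.34 dB

22.34 dB


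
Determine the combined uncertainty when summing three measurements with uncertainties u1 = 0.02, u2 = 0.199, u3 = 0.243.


For a sum of independent quantities, uc = sqrt(u1^2 + u2^2 + u3^2).
uc = sqrt(0.02^2 + 0.199^2 + 0.243^2)
uc = sqrt(0.0004 + 0.039601 + 0.059049)
uc = 0.3147

0.3147


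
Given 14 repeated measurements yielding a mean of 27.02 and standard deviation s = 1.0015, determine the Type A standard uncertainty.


The standard uncertainty for Type A evaluation is u = s / sqrt(n).
u = 1.0015 / sqrt(14)
u = 1.0015 / 3.7417
u = 0.2677

0.2677


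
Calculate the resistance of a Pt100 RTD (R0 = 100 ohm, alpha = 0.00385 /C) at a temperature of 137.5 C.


The RTD equation: Rt = R0 * (1 + alpha * T).
Rt = 100 * (1 + 0.00385 * 137.5)
Rt = 100 * (1 + 0.529375)
Rt = 100 * 1.529375
Rt = 152.938 ohm

152.938 ohm


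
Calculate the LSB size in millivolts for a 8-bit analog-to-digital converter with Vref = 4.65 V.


The resolution (LSB) of an ADC is Vref / 2^n.
LSB = 4.65 / 2^8
LSB = 4.65 / 256
LSB = 0.01816406 V = 18.1640625 mV

18.1640625 mV


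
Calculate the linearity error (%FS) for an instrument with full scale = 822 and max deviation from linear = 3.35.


Linearity error = (max deviation / full scale) * 100%.
Linearity = (3.35 / 822) * 100
Linearity = 0.408 %FS

0.408 %FS


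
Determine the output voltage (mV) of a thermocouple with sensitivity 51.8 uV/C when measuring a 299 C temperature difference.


The thermocouple output V = sensitivity * dT.
V = 51.8 uV/C * 299 C
V = 15488.2 uV
V = 15.488 mV

15.488 mV


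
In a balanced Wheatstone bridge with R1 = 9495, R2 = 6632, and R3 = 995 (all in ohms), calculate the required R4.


At balance: R1*R4 = R2*R3, so R4 = R2*R3/R1.
R4 = 6632 * 995 / 9495
R4 = 6598840 / 9495
R4 = 694.98 ohm

694.98 ohm


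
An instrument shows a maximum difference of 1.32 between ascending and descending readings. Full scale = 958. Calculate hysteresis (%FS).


Hysteresis = (max difference / full scale) * 100%.
H = (1.32 / 958) * 100
H = 0.138 %FS

0.138 %FS


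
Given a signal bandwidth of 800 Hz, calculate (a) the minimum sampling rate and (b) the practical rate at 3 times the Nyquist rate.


By Nyquist theorem, fs_min = 2 * fmax.
fs_min = 2 * 800 = 1600 Hz
Practical rate = 3 * fs_min = 3 * 1600 = 4800 Hz

fs_min = 1600 Hz, fs_practical = 4800 Hz


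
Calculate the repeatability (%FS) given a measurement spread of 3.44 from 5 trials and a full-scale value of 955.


Repeatability = (spread / full scale) * 100%.
R = (3.44 / 955) * 100
R = 0.36 %FS

0.36 %FS


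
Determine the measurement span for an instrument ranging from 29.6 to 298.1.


Span = upper range - lower range.
Span = 298.1 - (29.6)
Span = 268.5

268.5


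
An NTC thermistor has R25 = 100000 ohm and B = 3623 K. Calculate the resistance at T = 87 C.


NTC thermistor equation: Rt = R25 * exp(B * (1/T - 1/T25)).
T in Kelvin: 360.15 K, T25 = 298.15 K
1/T - 1/T25 = 1/360.15 - 1/298.15 = -0.0005774
B * (1/T - 1/T25) = 3623 * -0.0005774 = -2.0919
Rt = 100000 * exp(-2.0919) = 12345.2 ohm

12345.2 ohm


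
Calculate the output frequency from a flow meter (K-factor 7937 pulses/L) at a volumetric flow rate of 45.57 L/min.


Frequency = K * Q / 60 (converting L/min to L/s).
f = 7937 * 45.57 / 60
f = 361689.09 / 60
f = 6028.15 Hz

6028.15 Hz


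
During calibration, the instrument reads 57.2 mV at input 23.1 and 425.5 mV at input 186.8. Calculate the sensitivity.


Sensitivity = (y2 - y1) / (x2 - x1).
S = (425.5 - 57.2) / (186.8 - 23.1)
S = 368.3 / 163.7
S = 2.2498 mV/unit

2.2498 mV/unit


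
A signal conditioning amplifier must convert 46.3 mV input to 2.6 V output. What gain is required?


Gain = Vout / Vin (converting to same units).
G = 2.6 V / 46.3 mV
G = 2600.0 mV / 46.3 mV
G = 56.16

56.16


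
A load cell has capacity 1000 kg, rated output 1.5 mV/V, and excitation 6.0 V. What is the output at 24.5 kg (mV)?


Vout = rated_output * Vex * (load / capacity).
Vout = 1.5 * 6.0 * (24.5 / 1000)
Vout = 1.5 * 6.0 * 0.0245
Vout = 0.221 mV

0.221 mV


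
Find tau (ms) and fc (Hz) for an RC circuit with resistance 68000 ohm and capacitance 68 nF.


Time constant: tau = R * C.
tau = 68000 * 6.80e-08 = 0.004624 s
tau = 4.624 ms
Cutoff frequency: fc = 1 / (2*pi*R*C).
fc = 1 / (2*pi*0.004624) = 34.42 Hz

tau = 4.624 ms, fc = 34.42 Hz


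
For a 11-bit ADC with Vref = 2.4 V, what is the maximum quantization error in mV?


The maximum quantization error is +/- LSB/2.
LSB = Vref / 2^n = 2.4 / 2048 = 0.00117187 V
Max error = LSB / 2 = 0.00117187 / 2 = 0.00058594 V
Max error = 0.5859 mV

0.5859 mV


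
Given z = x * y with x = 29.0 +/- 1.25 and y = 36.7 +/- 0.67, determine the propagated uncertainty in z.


For a product z = x*y, the relative uncertainty is:
uz/z = sqrt((ux/x)^2 + (uy/y)^2)
Relative uncertainties: ux/x = 1.25/29.0 = 0.043103
uy/y = 0.67/36.7 = 0.018256
z = 29.0 * 36.7 = 1064.3
uz = 1064.3 * sqrt(0.043103^2 + 0.018256^2) = 49.82

49.82


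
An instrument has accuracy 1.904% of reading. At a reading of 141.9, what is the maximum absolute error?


Absolute error = (accuracy% / 100) * reading.
Error = (1.904 / 100) * 141.9
Error = 0.01904 * 141.9
Error = 2.7018

2.7018


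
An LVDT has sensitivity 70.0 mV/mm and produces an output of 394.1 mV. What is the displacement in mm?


Displacement = Vout / sensitivity.
d = 394.1 / 70.0
d = 5.63 mm

5.63 mm


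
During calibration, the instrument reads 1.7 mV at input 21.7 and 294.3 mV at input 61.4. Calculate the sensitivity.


Sensitivity = (y2 - y1) / (x2 - x1).
S = (294.3 - 1.7) / (61.4 - 21.7)
S = 292.6 / 39.7
S = 7.3703 mV/unit

7.3703 mV/unit


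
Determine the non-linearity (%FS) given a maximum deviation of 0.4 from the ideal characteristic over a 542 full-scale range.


Linearity error = (max deviation / full scale) * 100%.
Linearity = (0.4 / 542) * 100
Linearity = 0.074 %FS

0.074 %FS


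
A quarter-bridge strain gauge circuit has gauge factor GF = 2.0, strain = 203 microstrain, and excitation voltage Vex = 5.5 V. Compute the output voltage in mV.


Quarter bridge output: Vout = (GF * epsilon * Vex) / 4.
Vout = (2.0 * 203e-6 * 5.5) / 4
Vout = 0.002233 / 4 V
Vout = 0.00055825 V = 0.5583 mV

0.5583 mV


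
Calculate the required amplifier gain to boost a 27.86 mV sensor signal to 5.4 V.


Gain = Vout / Vin (converting to same units).
G = 5.4 V / 27.86 mV
G = 5400.0 mV / 27.86 mV
G = 193.83

193.83


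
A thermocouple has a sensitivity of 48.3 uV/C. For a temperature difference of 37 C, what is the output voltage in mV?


The thermocouple output V = sensitivity * dT.
V = 48.3 uV/C * 37 C
V = 1787.1 uV
V = 1.787 mV

1.787 mV


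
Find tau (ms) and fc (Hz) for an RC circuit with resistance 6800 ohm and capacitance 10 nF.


Time constant: tau = R * C.
tau = 6800 * 1.00e-08 = 6.8e-05 s
tau = 0.068 ms
Cutoff frequency: fc = 1 / (2*pi*R*C).
fc = 1 / (2*pi*6.8e-05) = 2340.51 Hz

tau = 0.068 ms, fc = 2340.51 Hz


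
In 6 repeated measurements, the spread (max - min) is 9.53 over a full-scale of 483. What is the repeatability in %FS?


Repeatability = (spread / full scale) * 100%.
R = (9.53 / 483) * 100
R = 1.973 %FS

1.973 %FS


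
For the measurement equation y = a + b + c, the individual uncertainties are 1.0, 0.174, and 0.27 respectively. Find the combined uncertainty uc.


For a sum of independent quantities, uc = sqrt(u1^2 + u2^2 + u3^2).
uc = sqrt(1.0^2 + 0.174^2 + 0.27^2)
uc = sqrt(1.0 + 0.030276 + 0.0729)
uc = 1.0503

1.0503


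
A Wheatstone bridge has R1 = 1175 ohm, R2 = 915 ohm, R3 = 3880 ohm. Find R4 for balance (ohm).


At balance: R1*R4 = R2*R3, so R4 = R2*R3/R1.
R4 = 915 * 3880 / 1175
R4 = 3550200 / 1175
R4 = 3021.45 ohm

3021.45 ohm


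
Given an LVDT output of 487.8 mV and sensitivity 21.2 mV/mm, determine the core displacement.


Displacement = Vout / sensitivity.
d = 487.8 / 21.2
d = 23.009 mm

23.009 mm


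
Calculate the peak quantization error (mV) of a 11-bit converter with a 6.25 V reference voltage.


The maximum quantization error is +/- LSB/2.
LSB = Vref / 2^n = 6.25 / 2048 = 0.00305176 V
Max error = LSB / 2 = 0.00305176 / 2 = 0.00152588 V
Max error = 1.5259 mV

1.5259 mV


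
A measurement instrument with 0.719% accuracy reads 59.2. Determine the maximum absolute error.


Absolute error = (accuracy% / 100) * reading.
Error = (0.719 / 100) * 59.2
Error = 0.00719 * 59.2
Error = 0.4256

0.4256


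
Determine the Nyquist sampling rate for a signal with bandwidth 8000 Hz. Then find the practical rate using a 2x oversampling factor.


By Nyquist theorem, fs_min = 2 * fmax.
fs_min = 2 * 8000 = 16000 Hz
Practical rate = 2 * fs_min = 2 * 16000 = 32000 Hz

fs_min = 16000 Hz, fs_practical = 32000 Hz


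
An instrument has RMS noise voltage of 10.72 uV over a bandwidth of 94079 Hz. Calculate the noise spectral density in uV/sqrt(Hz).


Noise spectral density = Vrms / sqrt(BW).
NSD = 10.72 / sqrt(94079)
NSD = 10.72 / 306.723
NSD = 0.035 uV/sqrt(Hz)

0.035 uV/sqrt(Hz)


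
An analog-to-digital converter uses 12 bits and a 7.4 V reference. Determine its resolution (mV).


The resolution (LSB) of an ADC is Vref / 2^n.
LSB = 7.4 / 2^12
LSB = 7.4 / 4096
LSB = 0.00180664 V = 1.80664062 mV

1.80664062 mV


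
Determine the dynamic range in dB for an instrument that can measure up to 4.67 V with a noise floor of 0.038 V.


Dynamic range = 20 * log10(Vmax / Vnoise).
DR = 20 * log10(4.67 / 0.038)
DR = 20 * log10(122.89)
DR = 41.79 dB

41.79 dB


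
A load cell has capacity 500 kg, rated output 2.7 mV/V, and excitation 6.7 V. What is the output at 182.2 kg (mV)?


Vout = rated_output * Vex * (load / capacity).
Vout = 2.7 * 6.7 * (182.2 / 500)
Vout = 2.7 * 6.7 * 0.3644
Vout = 6.592 mV

6.592 mV


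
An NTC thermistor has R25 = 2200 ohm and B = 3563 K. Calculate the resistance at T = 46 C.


NTC thermistor equation: Rt = R25 * exp(B * (1/T - 1/T25)).
T in Kelvin: 319.15 K, T25 = 298.15 K
1/T - 1/T25 = 1/319.15 - 1/298.15 = -0.00022069
B * (1/T - 1/T25) = 3563 * -0.00022069 = -0.7863
Rt = 2200 * exp(-0.7863) = 1002.1 ohm

1002.1 ohm


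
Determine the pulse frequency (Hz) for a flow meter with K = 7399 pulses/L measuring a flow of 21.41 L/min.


Frequency = K * Q / 60 (converting L/min to L/s).
f = 7399 * 21.41 / 60
f = 158412.59 / 60
f = 2640.21 Hz

2640.21 Hz


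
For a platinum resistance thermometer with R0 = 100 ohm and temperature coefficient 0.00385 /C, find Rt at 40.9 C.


The RTD equation: Rt = R0 * (1 + alpha * T).
Rt = 100 * (1 + 0.00385 * 40.9)
Rt = 100 * (1 + 0.157465)
Rt = 100 * 1.157465
Rt = 115.746 ohm

115.746 ohm


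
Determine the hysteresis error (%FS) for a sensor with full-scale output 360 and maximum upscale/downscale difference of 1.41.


Hysteresis = (max difference / full scale) * 100%.
H = (1.41 / 360) * 100
H = 0.392 %FS

0.392 %FS


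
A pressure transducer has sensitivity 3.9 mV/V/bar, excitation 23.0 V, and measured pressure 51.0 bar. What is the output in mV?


Output = sensitivity * Vex * P.
Vout = 3.9 * 23.0 * 51.0
Vout = 89.7 * 51.0
Vout = 4574.7 mV

4574.7 mV


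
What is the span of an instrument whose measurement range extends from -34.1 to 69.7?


Span = upper range - lower range.
Span = 69.7 - (-34.1)
Span = 103.8

103.8


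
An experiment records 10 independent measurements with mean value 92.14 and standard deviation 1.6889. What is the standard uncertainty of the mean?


The standard uncertainty for Type A evaluation is u = s / sqrt(n).
u = 1.6889 / sqrt(10)
u = 1.6889 / 3.1623
u = 0.5341

0.5341


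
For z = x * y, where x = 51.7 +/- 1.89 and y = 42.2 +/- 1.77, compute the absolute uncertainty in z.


For a product z = x*y, the relative uncertainty is:
uz/z = sqrt((ux/x)^2 + (uy/y)^2)
Relative uncertainties: ux/x = 1.89/51.7 = 0.036557
uy/y = 1.77/42.2 = 0.041943
z = 51.7 * 42.2 = 2181.7
uz = 2181.7 * sqrt(0.036557^2 + 0.041943^2) = 121.389

121.389


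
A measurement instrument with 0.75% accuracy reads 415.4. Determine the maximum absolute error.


Absolute error = (accuracy% / 100) * reading.
Error = (0.75 / 100) * 415.4
Error = 0.0075 * 415.4
Error = 3.1155

3.1155


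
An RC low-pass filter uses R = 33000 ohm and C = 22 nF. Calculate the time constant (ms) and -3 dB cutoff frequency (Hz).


Time constant: tau = R * C.
tau = 33000 * 2.20e-08 = 0.000726 s
tau = 0.726 ms
Cutoff frequency: fc = 1 / (2*pi*R*C).
fc = 1 / (2*pi*0.000726) = 219.22 Hz

tau = 0.726 ms, fc = 219.22 Hz


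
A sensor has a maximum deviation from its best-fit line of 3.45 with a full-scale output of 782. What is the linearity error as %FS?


Linearity error = (max deviation / full scale) * 100%.
Linearity = (3.45 / 782) * 100
Linearity = 0.441 %FS

0.441 %FS


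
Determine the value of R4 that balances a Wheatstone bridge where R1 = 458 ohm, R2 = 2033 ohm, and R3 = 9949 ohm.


At balance: R1*R4 = R2*R3, so R4 = R2*R3/R1.
R4 = 2033 * 9949 / 458
R4 = 20226317 / 458
R4 = 44162.26 ohm

44162.26 ohm


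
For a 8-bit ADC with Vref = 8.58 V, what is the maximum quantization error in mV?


The maximum quantization error is +/- LSB/2.
LSB = Vref / 2^n = 8.58 / 256 = 0.03351563 V
Max error = LSB / 2 = 0.03351563 / 2 = 0.01675781 V
Max error = 16.7578 mV

16.7578 mV


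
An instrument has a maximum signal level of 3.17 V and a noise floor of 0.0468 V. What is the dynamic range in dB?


Dynamic range = 20 * log10(Vmax / Vnoise).
DR = 20 * log10(3.17 / 0.0468)
DR = 20 * log10(67.74)
DR = 36.62 dB

36.62 dB


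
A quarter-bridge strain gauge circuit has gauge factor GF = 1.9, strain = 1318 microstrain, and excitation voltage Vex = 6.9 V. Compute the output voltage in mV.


Quarter bridge output: Vout = (GF * epsilon * Vex) / 4.
Vout = (1.9 * 1318e-6 * 6.9) / 4
Vout = 0.01727898 / 4 V
Vout = 0.00431974 V = 4.3197 mV

4.3197 mV


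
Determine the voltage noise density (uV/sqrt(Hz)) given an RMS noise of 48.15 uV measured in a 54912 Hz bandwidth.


Noise spectral density = Vrms / sqrt(BW).
NSD = 48.15 / sqrt(54912)
NSD = 48.15 / 234.3331
NSD = 0.2055 uV/sqrt(Hz)

0.2055 uV/sqrt(Hz)


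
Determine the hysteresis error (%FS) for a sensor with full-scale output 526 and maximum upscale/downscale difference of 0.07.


Hysteresis = (max difference / full scale) * 100%.
H = (0.07 / 526) * 100
H = 0.013 %FS

0.013 %FS


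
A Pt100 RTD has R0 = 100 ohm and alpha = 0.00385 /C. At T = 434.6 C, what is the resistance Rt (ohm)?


The RTD equation: Rt = R0 * (1 + alpha * T).
Rt = 100 * (1 + 0.00385 * 434.6)
Rt = 100 * (1 + 1.67321)
Rt = 100 * 2.67321
Rt = 267.321 ohm

267.321 ohm


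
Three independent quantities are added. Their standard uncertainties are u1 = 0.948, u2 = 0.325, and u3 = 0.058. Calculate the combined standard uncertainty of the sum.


For a sum of independent quantities, uc = sqrt(u1^2 + u2^2 + u3^2).
uc = sqrt(0.948^2 + 0.325^2 + 0.058^2)
uc = sqrt(0.898704 + 0.105625 + 0.003364)
uc = 1.0038

1.0038
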